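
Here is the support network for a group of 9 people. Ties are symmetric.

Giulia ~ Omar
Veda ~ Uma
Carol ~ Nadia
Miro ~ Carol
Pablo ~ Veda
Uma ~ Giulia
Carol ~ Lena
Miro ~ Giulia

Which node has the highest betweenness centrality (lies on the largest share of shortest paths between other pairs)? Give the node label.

Unnormalized betweenness of each node: Carol:13, Giulia:19, Lena:0, Miro:15, Nadia:0, Omar:0, Pablo:0, Uma:12, Veda:7.
Giulia has the largest value, 19, making it the main broker — the node through which the most shortest paths run.

Giulia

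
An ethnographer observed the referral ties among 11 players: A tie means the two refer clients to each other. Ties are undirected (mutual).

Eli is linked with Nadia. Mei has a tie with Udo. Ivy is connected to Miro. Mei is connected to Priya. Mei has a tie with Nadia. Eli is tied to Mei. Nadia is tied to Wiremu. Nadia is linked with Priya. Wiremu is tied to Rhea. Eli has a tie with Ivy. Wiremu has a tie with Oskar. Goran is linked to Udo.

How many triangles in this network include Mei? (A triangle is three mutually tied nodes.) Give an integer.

Mei's neighbors: Eli, Nadia, Priya, and Udo.
Neighbor pairs that are themselves tied: Mei–Eli–Nadia; Mei–Nadia–Priya. Each forms one triangle with Mei, for 2 in total.

2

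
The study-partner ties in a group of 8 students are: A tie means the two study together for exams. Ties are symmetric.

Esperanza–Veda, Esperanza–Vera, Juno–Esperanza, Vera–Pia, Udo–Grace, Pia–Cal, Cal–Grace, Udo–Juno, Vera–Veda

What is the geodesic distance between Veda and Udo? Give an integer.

One shortest route is Veda – Esperanza – Juno – Udo, which uses 3 edges, and at distance 2 from Veda we only reach {Juno, Pia}, which does not include Udo. So d(Veda,Udo) = 3.

3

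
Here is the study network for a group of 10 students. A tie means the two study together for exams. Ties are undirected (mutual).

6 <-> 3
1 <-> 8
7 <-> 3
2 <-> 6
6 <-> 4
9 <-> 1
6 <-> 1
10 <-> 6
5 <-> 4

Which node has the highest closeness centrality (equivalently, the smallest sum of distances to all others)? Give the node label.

Farness (sum of distances to all others) for each node — 1:17, 2:21, 3:19, 4:19, 5:27, 6:13, 7:27, 8:25, 9:25, 10:21.
The smallest farness is 13, for 6, so 6 has the highest closeness.

6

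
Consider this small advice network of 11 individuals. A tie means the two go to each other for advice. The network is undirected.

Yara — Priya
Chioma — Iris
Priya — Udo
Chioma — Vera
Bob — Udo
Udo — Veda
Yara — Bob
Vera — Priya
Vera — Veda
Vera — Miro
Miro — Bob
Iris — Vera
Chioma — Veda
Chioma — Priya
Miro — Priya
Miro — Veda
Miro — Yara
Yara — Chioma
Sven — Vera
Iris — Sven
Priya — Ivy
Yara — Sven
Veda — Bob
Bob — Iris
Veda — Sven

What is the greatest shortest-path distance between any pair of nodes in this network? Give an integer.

3

Eccentricity of each node (its greatest distance to any other): Bob:3, Chioma:2, Iris:3, Ivy:3, Miro:2, Priya:2, Sven:3, Udo:2, Veda:3, Vera:2, Yara:2.
The maximum eccentricity is 3, realized for instance by the pair Bob–Ivy via Bob – Miro – Priya – Ivy. So the diameter is 3.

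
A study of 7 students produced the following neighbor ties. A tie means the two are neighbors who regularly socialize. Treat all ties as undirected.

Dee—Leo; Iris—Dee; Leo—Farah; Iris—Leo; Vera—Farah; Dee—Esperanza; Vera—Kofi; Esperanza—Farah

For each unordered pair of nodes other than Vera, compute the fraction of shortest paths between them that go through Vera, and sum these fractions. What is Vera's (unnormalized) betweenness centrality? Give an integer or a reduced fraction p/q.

Pairs whose geodesics pass through Vera — Leo–Kofi: 1; Kofi–Iris: 1; Kofi–Esperanza: 1; Kofi–Farah: 1; Kofi–Dee: 2/2.
All other pairs contribute 0.
Summing the contributions gives betweenness(Vera) = 5.

5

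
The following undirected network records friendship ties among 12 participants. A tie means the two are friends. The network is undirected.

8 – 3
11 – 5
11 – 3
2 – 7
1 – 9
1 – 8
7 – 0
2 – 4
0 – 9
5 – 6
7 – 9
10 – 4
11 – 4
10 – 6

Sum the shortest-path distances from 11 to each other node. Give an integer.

Distances from 11: 0:4, 1:3, 2:2, 3:1, 4:1, 5:1, 6:2, 7:3, 8:2, 9:4, 10:2.
Sum = 4 + 3 + 2 + 1 + 1 + 1 + 2 + 3 + 2 + 4 + 2 = 25.

25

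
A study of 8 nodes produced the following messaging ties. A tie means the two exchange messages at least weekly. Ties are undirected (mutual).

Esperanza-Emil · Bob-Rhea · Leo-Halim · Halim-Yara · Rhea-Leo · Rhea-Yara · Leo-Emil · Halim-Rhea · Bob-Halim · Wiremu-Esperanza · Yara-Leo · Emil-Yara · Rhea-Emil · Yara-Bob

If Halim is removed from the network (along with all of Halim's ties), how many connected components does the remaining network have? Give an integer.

Halim's neighbors (Bob, Leo, Rhea, and Yara) remain reachable from one another through other ties, so the rest of the network stays in one piece.

1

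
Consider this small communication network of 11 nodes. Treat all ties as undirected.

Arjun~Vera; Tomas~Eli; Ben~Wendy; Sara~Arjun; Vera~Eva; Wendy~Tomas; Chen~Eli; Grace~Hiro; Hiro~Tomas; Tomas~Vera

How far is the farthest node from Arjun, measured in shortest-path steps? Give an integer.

4

Distances from Arjun: Ben:4, Chen:4, Eli:3, Eva:2, Grace:4, Hiro:3, Sara:1, Tomas:2, Vera:1, Wendy:3.
The largest is 4 (to Chen, Ben, and Grace), so the eccentricity of Arjun is 4.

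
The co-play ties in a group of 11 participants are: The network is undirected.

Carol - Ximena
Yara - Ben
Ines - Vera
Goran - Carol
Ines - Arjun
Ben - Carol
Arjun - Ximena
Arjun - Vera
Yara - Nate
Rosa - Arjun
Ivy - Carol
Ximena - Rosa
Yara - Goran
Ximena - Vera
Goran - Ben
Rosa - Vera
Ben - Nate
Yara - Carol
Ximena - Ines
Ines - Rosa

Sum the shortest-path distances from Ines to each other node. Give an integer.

Distances from Ines: Arjun:1, Ben:3, Carol:2, Goran:3, Ivy:3, Nate:4, Rosa:1, Vera:1, Ximena:1, Yara:3.
Sum = 1 + 3 + 2 + 3 + 3 + 4 + 1 + 1 + 1 + 3 = 22.

22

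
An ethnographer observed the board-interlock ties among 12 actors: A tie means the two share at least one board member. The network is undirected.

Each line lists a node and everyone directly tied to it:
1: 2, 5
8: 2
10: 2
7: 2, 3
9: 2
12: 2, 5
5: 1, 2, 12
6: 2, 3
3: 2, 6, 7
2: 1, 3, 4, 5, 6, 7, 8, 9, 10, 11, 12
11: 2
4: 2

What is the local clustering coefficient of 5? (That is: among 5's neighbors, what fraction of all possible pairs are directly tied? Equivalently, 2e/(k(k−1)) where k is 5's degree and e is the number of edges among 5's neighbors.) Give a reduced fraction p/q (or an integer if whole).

2/3

5's neighbors: 1, 2, and 12 (k = 3).
Possible neighbor pairs: C(3,2) = 3. Edges among them: 1–2, 2–12 → e = 2.
Clustering(5) = 2/3.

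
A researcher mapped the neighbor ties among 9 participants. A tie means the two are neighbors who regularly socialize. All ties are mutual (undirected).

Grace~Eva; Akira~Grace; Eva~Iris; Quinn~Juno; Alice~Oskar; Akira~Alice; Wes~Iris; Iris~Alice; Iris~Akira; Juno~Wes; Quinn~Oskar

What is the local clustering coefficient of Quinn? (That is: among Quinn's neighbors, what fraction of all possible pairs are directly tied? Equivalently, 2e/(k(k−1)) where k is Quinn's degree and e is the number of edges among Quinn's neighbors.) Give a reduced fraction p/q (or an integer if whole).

Quinn's neighbors: Juno and Oskar (k = 2).
Possible neighbor pairs: C(2,2) = 1. Edges among them: none → e = 0.
Clustering(Quinn) = 0/1.

0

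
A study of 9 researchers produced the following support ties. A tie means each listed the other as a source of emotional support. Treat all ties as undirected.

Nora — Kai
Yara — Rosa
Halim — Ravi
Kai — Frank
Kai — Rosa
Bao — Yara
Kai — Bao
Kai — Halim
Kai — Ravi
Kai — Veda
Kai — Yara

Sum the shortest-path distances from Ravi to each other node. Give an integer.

Distances from Ravi: Bao:2, Frank:2, Halim:1, Kai:1, Nora:2, Rosa:2, Veda:2, Yara:2.
Sum = 2 + 2 + 1 + 1 + 2 + 2 + 2 + 2 = 14.

14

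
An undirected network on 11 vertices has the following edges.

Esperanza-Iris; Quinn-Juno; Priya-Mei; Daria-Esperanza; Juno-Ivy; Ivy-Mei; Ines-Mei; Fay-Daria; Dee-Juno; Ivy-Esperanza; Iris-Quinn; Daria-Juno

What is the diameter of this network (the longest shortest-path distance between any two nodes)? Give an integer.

Eccentricity of each node (its greatest distance to any other): Daria:4, Dee:4, Esperanza:3, Fay:5, Ines:5, Iris:4, Ivy:3, Juno:3, Mei:4, Priya:5, Quinn:4.
The maximum eccentricity is 5, realized for instance by the pair Fay–Ines via Fay – Daria – Esperanza – Ivy – Mei – Ines. So the diameter is 5.

5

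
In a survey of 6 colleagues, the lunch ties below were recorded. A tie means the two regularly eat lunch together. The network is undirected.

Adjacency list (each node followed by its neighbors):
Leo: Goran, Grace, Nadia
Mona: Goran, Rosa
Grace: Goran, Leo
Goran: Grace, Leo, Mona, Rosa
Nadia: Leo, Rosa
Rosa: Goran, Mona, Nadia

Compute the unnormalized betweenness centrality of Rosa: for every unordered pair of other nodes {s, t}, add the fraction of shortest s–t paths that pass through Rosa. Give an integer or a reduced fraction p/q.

Pairs whose geodesics pass through Rosa — Nadia–Mona: 1; Nadia–Goran: 1/2.
All other pairs contribute 0.
Summing the contributions gives betweenness(Rosa) = 3/2.

3/2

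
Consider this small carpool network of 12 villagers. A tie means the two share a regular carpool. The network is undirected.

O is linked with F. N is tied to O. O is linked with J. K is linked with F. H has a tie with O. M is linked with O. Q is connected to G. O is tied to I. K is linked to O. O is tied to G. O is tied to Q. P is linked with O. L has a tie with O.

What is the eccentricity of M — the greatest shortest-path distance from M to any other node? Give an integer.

Distances from M: F:2, G:2, H:2, I:2, J:2, K:2, L:2, N:2, O:1, P:2, Q:2.
The largest is 2 (to H, P, Q, G, J, F, K, N, L, and I), so the eccentricity of M is 2.

2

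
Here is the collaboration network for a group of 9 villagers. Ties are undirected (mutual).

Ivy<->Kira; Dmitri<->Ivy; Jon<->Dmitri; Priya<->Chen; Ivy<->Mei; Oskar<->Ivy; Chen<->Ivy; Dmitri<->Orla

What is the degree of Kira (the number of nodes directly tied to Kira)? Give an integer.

1

Kira is directly tied to Ivy. That is 1 neighbor, so the degree of Kira is 1.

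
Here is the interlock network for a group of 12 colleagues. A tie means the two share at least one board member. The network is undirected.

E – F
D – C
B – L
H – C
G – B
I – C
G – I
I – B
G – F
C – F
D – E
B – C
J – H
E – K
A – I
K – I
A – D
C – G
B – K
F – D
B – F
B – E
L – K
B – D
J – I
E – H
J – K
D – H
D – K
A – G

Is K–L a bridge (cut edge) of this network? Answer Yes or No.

No

Even without that edge, K still reaches L via K – B – L, so the network stays connected. Not a bridge.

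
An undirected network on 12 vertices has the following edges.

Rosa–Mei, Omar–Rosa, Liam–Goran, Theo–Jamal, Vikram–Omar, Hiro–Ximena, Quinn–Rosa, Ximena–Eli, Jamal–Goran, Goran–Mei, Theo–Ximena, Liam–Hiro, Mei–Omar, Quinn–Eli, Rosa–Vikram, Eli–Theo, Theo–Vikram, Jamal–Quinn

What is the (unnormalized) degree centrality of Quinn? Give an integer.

Quinn is directly tied to Eli, Jamal, and Rosa. That is 3 neighbors, so the degree of Quinn is 3.

3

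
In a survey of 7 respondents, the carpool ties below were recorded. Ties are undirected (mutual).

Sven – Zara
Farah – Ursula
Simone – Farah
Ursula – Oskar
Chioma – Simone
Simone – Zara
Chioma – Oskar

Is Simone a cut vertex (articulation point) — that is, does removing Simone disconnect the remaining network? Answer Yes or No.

Yes

Removing Simone leaves {Chioma, Farah, Oskar, and Ursula} with no path to {Sven and Zara}, so the network splits into 2 components. Simone is a cut vertex.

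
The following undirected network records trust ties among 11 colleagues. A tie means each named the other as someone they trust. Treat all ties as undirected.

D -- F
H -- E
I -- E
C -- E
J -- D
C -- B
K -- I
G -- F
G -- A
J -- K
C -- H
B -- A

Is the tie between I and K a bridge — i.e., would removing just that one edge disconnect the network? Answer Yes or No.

Even without that edge, I still reaches K via I – E – C – B – A – G – F – D – J – K, so the network stays connected. Not a bridge.

No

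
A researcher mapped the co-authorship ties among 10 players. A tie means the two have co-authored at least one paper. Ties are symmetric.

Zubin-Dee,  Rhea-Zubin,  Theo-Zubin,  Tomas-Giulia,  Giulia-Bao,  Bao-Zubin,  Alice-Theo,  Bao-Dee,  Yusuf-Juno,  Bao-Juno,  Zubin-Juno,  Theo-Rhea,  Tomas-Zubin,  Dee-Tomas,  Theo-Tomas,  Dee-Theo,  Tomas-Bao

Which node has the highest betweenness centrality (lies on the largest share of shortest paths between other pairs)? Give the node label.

Unnormalized betweenness of each node: Alice:0, Bao:16/3, Dee:2/3, Giulia:0, Juno:8, Rhea:0, Theo:28/3, Tomas:13/3, Yusuf:0, Zubin:34/3.
Zubin has the largest value, 34/3, making it the main broker — the node through which the most shortest paths run.

Zubin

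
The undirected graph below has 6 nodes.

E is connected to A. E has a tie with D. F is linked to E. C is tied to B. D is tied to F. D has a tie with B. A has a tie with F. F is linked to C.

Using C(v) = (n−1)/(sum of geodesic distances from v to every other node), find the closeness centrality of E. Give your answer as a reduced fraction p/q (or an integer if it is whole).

Distances from E: A:1, B:2, C:2, D:1, F:1. Sum = 7.
n = 6, so closeness = 5/7.

5/7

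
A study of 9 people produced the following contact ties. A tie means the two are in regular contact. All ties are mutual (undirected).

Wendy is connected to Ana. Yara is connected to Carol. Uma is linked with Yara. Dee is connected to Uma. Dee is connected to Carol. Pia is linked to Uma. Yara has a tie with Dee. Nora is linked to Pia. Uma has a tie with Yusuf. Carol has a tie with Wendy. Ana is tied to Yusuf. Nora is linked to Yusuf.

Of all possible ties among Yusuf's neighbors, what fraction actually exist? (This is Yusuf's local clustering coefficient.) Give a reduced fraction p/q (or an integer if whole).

0

Yusuf's neighbors: Ana, Nora, and Uma (k = 3).
Possible neighbor pairs: C(3,2) = 3. Edges among them: none → e = 0.
Clustering(Yusuf) = 0/3 = 0.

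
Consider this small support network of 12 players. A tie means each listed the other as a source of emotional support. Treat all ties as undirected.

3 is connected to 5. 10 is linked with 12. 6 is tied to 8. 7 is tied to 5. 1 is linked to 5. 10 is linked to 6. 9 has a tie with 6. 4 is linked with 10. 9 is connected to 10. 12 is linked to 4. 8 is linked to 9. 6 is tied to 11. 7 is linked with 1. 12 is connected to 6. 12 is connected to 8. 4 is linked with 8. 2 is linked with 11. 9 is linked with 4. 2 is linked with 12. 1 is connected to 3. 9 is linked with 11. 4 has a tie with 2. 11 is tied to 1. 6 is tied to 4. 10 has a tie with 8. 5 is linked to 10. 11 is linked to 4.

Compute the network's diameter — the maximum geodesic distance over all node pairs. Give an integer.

Eccentricity of each node (its greatest distance to any other): 1:3, 2:3, 3:3, 4:3, 5:3, 6:3, 7:3, 8:3, 9:3, 10:2, 11:2, 12:3.
The maximum eccentricity is 3, realized for instance by the pair 5–2 via 5 – 1 – 11 – 2. So the diameter is 3.

3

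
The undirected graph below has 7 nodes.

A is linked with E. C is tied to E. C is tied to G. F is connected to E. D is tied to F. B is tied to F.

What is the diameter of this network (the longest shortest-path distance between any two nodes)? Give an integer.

Eccentricity of each node (its greatest distance to any other): A:3, B:4, C:3, D:4, E:2, F:3, G:4.
The maximum eccentricity is 4, realized for instance by the pair D–G via D – F – E – C – G. So the diameter is 4.

4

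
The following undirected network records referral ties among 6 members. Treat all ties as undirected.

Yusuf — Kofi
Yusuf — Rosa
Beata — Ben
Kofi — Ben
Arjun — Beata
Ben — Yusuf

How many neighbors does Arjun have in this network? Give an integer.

Arjun is directly tied to Beata. That is 1 neighbor, so the degree of Arjun is 1.

1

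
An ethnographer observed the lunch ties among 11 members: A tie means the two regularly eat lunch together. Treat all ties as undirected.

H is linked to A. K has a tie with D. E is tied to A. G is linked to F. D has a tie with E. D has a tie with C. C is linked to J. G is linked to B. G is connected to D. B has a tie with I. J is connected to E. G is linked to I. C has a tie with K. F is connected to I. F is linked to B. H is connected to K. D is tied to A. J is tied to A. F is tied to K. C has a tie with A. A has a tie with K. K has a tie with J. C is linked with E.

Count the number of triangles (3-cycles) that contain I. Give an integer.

I's neighbors: B, F, and G.
Neighbor pairs that are themselves tied: I–B–F; I–B–G; I–F–G. Each forms one triangle with I, for 3 in total.

3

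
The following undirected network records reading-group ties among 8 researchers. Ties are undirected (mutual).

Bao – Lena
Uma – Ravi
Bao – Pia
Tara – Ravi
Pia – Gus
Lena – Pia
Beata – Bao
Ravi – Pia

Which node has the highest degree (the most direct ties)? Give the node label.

Pia

Degrees — Bao:3, Beata:1, Gus:1, Lena:2, Pia:4, Ravi:3, Tara:1, Uma:1.
The maximum is 4, attained only by Pia.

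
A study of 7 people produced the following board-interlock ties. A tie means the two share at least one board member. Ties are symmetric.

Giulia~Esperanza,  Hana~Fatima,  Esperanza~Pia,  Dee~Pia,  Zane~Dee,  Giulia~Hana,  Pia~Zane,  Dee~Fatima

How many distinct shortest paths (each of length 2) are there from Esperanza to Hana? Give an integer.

The shortest distance is 2, and the only length-2 path is Esperanza–Giulia–Hana. So there is exactly 1 shortest path.

1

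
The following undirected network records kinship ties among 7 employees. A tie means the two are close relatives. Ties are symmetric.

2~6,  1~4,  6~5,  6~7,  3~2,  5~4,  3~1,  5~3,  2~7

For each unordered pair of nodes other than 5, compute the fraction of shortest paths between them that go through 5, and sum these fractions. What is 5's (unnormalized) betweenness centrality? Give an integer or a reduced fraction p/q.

Pairs whose geodesics pass through 5 — 3–4: 1/2; 3–6: 1/2; 1–6: 2/3; 4–6: 1; 4–7: 1; 4–2: 2/3.
All other pairs contribute 0.
Summing the contributions gives betweenness(5) = 13/3.

13/3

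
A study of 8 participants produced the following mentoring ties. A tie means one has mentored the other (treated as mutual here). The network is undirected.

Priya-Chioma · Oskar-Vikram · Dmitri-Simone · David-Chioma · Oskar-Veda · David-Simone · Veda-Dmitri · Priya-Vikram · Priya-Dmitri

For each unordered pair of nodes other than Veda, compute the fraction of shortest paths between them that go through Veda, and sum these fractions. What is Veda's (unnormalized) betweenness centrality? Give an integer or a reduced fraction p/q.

5/2

Pairs whose geodesics pass through Veda — Oskar–David: 1/2; Oskar–Simone: 1; Oskar–Dmitri: 1.
All other pairs contribute 0.
Summing the contributions gives betweenness(Veda) = 5/2.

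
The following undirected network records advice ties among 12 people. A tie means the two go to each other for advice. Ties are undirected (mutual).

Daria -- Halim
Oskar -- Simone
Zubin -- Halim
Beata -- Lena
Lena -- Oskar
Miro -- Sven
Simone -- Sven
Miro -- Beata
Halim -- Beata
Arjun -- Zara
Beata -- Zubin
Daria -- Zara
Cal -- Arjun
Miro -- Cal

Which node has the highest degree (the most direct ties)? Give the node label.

Beata

Degrees — Arjun:2, Beata:4, Cal:2, Daria:2, Halim:3, Lena:2, Miro:3, Oskar:2, Simone:2, Sven:2, Zara:2, Zubin:2.
The maximum is 4, attained only by Beata.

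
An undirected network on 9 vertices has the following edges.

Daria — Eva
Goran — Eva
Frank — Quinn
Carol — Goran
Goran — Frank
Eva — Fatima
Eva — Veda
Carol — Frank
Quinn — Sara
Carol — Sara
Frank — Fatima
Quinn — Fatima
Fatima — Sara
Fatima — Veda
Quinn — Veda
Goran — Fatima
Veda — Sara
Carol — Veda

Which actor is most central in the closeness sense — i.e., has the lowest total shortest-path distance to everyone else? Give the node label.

Fatima

Farness (sum of distances to all others) for each node — Carol:13, Daria:19, Eva:12, Fatima:10, Frank:13, Goran:12, Quinn:13, Sara:13, Veda:11.
The smallest farness is 10, for Fatima, so Fatima has the highest closeness.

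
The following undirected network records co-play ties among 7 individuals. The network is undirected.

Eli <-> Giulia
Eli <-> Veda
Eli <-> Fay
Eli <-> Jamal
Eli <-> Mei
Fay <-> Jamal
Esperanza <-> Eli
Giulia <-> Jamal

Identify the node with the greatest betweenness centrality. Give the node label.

Unnormalized betweenness of each node: Eli:25/2, Esperanza:0, Fay:0, Giulia:0, Jamal:1/2, Mei:0, Veda:0.
Eli has the largest value, 25/2, making it the main broker — the node through which the most shortest paths run.

Eli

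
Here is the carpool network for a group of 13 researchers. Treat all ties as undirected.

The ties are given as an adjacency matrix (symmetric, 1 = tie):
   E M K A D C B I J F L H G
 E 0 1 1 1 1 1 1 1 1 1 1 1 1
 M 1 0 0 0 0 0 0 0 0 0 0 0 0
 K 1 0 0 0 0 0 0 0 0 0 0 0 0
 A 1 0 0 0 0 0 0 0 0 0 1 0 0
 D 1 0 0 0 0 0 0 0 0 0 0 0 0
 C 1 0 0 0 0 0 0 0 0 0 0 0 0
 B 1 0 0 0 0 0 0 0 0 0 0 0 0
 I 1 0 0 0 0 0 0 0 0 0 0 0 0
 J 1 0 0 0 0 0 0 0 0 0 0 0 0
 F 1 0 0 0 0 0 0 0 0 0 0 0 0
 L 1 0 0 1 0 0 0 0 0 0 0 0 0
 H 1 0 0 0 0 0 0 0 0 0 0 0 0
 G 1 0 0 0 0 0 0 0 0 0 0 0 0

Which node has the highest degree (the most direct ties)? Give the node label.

E

Degrees — A:2, B:1, C:1, D:1, E:12, F:1, G:1, H:1, I:1, J:1, K:1, L:2, M:1.
The maximum is 12, attained only by E.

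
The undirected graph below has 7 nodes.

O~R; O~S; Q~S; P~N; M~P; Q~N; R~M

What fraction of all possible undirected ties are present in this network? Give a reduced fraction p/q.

There are 7 edges and 7 nodes, so the maximum possible is C(7,2) = 21.
Density = 7/21 = 1/3.

1/3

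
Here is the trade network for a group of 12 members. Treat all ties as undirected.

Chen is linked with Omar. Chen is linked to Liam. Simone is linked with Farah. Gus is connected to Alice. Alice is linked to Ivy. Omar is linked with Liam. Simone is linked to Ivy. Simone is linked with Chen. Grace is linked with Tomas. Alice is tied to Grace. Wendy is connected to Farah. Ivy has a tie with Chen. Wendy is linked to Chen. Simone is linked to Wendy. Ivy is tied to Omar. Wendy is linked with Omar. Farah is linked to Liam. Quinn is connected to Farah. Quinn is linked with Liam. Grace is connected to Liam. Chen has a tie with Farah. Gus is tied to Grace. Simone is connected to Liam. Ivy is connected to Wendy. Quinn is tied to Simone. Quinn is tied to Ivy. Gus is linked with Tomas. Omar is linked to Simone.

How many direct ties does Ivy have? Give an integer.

6

Ivy is directly tied to Alice, Chen, Omar, Quinn, Simone, and Wendy. That is 6 neighbors, so the degree of Ivy is 6.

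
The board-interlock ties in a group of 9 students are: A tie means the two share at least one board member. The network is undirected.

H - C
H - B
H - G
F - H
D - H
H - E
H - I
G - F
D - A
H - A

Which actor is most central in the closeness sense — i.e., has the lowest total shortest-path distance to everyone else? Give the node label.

Farness (sum of distances to all others) for each node — A:14, B:15, C:15, D:14, E:15, F:14, G:14, H:8, I:15.
The smallest farness is 8, for H, so H has the highest closeness.

H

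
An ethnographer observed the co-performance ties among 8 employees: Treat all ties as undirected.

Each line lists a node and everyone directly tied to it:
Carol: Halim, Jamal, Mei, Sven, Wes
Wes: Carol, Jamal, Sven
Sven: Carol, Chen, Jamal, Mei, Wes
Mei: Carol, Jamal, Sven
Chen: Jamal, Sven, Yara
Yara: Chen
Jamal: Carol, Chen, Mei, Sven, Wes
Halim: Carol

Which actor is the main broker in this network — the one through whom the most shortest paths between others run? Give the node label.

Unnormalized betweenness of each node: Carol:19/3, Chen:6, Halim:0, Jamal:13/3, Mei:0, Sven:13/3, Wes:0, Yara:0.
Carol has the largest value, 19/3, making it the main broker — the node through which the most shortest paths run.

Carol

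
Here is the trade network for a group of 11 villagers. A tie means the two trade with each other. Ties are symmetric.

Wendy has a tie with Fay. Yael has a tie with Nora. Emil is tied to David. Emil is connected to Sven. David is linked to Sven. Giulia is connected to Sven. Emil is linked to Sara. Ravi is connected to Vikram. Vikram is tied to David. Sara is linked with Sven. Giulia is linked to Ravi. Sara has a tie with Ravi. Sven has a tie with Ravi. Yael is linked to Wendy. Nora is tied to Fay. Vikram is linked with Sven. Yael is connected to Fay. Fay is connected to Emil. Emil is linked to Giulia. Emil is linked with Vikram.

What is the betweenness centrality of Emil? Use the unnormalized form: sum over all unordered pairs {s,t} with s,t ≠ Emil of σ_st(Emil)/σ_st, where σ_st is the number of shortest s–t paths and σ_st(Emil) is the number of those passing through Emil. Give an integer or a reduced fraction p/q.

26

Pairs whose geodesics pass through Emil — David–Giulia: 1/2; David–Sara: 1/2; David–Fay: 1; David–Yael: 1; David–Nora: 1; David–Wendy: 1; Giulia–Sara: 1/3; Giulia–Vikram: 1/3; Giulia–Fay: 1; Giulia–Yael: 1; Giulia–Nora: 1; Giulia–Wendy: 1; Sara–Vikram: 1/3; Sara–Fay: 1 … (+15 more pairs).
All other pairs contribute 0.
Summing the contributions gives betweenness(Emil) = 26.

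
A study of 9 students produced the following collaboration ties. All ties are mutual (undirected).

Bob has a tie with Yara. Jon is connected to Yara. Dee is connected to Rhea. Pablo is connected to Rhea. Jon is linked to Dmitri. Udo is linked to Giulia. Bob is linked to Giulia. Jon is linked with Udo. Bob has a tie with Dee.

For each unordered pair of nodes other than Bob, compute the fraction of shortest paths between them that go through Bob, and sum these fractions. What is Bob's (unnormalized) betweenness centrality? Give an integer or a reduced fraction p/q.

Pairs whose geodesics pass through Bob — Jon–Dee: 1; Jon–Rhea: 1; Jon–Pablo: 1; Dmitri–Dee: 1; Dmitri–Rhea: 1; Dmitri–Pablo: 1; Giulia–Dee: 1; Giulia–Rhea: 1; Giulia–Pablo: 1; Giulia–Yara: 1; Dee–Udo: 1; Dee–Yara: 1; Rhea–Udo: 1; Rhea–Yara: 1 … (+2 more pairs).
All other pairs contribute 0.
Summing the contributions gives betweenness(Bob) = 16.

16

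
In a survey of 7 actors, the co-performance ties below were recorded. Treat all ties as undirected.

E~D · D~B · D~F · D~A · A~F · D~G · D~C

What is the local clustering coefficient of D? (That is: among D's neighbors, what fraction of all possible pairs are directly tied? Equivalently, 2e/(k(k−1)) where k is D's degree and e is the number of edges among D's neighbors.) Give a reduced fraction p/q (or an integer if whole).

1/15

D's neighbors: A, B, C, E, F, and G (k = 6).
Possible neighbor pairs: C(6,2) = 15. Edges among them: A–F → e = 1.
Clustering(D) = 1/15.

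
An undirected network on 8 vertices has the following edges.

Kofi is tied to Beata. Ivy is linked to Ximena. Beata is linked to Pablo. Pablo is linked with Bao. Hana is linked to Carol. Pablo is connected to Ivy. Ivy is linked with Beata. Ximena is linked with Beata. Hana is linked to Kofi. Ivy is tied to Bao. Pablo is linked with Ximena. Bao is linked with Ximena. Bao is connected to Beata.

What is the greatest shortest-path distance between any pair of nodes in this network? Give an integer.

Eccentricity of each node (its greatest distance to any other): Bao:4, Beata:3, Carol:4, Hana:3, Ivy:4, Kofi:2, Pablo:4, Ximena:4.
The maximum eccentricity is 4, realized for instance by the pair Bao–Carol via Bao – Beata – Kofi – Hana – Carol. So the diameter is 4.

4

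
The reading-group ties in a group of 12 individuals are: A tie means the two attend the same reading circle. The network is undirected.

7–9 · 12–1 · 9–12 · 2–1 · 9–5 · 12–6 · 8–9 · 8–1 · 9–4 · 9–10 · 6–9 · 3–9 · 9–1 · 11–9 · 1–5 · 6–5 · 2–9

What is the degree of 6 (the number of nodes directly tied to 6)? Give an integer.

3

6 is directly tied to 5, 9, and 12. That is 3 neighbors, so the degree of 6 is 3.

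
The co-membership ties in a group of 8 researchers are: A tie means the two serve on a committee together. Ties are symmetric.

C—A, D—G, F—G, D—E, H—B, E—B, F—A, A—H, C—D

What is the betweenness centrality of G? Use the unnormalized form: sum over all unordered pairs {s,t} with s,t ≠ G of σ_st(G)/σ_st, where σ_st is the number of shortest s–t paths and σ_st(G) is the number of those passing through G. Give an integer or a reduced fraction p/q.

Pairs whose geodesics pass through G — F–E: 1; F–D: 1.
All other pairs contribute 0.
Summing the contributions gives betweenness(G) = 2.

2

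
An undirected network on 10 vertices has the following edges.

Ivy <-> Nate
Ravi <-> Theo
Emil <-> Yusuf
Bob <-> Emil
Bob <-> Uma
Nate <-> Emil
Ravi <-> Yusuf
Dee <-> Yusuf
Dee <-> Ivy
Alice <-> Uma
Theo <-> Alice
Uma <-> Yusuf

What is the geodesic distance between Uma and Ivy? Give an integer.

3

One shortest route is Uma – Yusuf – Dee – Ivy, which uses 3 edges, and at distance 2 from Uma we only reach {Dee, Emil, Ravi, Theo}, which does not include Ivy. So d(Uma,Ivy) = 3.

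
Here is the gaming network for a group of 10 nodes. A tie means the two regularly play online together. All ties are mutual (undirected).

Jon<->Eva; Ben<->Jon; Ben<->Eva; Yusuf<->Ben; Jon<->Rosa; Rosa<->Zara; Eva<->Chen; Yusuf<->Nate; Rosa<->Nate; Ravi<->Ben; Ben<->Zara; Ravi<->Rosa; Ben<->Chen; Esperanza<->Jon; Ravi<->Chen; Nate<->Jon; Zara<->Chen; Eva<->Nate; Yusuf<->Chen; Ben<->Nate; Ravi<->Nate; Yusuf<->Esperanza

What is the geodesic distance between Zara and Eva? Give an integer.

One shortest route is Zara – Ben – Eva, which uses 2 edges, and Zara and Eva are not directly tied, so nothing shorter exists. So d(Zara,Eva) = 2.

2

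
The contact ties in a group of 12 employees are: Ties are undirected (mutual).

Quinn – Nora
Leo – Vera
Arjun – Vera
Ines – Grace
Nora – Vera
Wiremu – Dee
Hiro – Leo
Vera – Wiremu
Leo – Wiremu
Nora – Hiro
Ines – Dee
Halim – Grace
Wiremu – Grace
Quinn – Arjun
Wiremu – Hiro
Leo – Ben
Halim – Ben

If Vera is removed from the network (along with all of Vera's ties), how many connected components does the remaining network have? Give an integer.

Vera's neighbors (Arjun, Leo, Nora, and Wiremu) remain reachable from one another through other ties, so the rest of the network stays in one piece.

1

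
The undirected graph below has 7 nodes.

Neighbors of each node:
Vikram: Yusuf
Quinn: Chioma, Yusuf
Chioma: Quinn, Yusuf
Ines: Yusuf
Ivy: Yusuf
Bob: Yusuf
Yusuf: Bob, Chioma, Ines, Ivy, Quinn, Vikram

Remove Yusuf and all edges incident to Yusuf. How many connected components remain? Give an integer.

5

Without Yusuf, the remaining ties split the others into: {Chioma, Quinn}; {Ines}; {Ivy}; {Vikram}; {Bob}.
That's 5 separate components.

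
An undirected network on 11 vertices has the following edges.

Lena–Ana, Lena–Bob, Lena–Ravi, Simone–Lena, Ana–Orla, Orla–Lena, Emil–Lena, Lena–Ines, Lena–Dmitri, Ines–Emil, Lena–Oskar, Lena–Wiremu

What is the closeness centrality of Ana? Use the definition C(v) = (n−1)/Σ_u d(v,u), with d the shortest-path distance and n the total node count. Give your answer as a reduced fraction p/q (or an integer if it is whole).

5/9

Distances from Ana: Bob:2, Dmitri:2, Emil:2, Ines:2, Lena:1, Orla:1, Oskar:2, Ravi:2, Simone:2, Wiremu:2. Sum = 18.
n = 11, so closeness = 10/18 = 5/9.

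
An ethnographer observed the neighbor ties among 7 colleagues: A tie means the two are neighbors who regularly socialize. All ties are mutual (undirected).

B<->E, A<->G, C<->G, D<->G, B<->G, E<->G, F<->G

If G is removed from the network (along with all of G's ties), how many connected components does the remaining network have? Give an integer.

5

Without G, the remaining ties split the others into: {B, E}; {F}; {C}; {A}; {D}.
That's 5 separate components.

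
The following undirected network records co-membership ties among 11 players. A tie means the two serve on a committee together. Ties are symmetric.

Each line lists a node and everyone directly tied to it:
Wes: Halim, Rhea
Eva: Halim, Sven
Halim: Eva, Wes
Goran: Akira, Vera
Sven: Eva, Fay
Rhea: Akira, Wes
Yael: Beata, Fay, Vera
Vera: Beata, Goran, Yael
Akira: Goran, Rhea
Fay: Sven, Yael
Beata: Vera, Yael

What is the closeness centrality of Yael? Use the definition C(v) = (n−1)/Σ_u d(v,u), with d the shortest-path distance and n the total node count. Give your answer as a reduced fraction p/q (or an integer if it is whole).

Distances from Yael: Akira:3, Beata:1, Eva:3, Fay:1, Goran:2, Halim:4, Rhea:4, Sven:2, Vera:1, Wes:5. Sum = 26.
n = 11, so closeness = 10/26 = 5/13.

5/13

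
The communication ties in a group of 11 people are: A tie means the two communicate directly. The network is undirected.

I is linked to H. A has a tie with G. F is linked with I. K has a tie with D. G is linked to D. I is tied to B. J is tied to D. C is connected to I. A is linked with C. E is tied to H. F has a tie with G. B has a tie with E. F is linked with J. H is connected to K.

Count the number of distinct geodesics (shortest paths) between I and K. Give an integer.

The shortest distance is 2, and the only length-2 path is I–H–K. So there is exactly 1 shortest path.

1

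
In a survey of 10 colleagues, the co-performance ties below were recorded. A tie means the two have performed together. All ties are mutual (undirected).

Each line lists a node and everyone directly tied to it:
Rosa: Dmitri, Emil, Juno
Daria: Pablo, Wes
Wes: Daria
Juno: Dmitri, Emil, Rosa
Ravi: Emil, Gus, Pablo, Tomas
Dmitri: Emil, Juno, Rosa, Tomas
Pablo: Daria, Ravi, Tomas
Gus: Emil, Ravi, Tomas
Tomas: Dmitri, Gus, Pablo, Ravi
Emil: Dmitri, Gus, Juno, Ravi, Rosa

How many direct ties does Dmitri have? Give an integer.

Dmitri is directly tied to Emil, Juno, Rosa, and Tomas. That is 4 neighbors, so the degree of Dmitri is 4.

4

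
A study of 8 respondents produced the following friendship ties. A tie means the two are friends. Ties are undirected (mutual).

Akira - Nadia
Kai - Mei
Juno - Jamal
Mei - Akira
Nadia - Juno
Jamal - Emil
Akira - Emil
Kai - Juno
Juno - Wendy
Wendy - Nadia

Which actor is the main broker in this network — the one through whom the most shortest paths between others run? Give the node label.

Juno

Unnormalized betweenness of each node: Akira:5, Emil:3/2, Jamal:2, Juno:7, Kai:2, Mei:3/2, Nadia:3, Wendy:0.
Juno has the largest value, 7, making it the main broker — the node through which the most shortest paths run.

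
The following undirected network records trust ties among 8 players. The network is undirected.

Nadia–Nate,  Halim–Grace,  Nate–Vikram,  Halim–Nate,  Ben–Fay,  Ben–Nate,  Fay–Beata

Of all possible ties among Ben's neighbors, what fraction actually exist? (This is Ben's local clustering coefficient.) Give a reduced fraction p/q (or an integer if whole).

0

Ben's neighbors: Fay and Nate (k = 2).
Possible neighbor pairs: C(2,2) = 1. Edges among them: none → e = 0.
Clustering(Ben) = 0/1.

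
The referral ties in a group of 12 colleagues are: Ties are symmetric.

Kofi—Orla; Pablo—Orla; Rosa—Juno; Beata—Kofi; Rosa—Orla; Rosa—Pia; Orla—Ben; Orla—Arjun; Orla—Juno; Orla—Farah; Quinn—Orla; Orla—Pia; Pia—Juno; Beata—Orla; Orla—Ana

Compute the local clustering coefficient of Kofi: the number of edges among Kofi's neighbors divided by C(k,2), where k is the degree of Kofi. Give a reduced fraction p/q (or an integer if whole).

1

Kofi's neighbors: Beata and Orla (k = 2).
Possible neighbor pairs: C(2,2) = 1. Edges among them: Beata–Orla → e = 1.
Clustering(Kofi) = 1/1.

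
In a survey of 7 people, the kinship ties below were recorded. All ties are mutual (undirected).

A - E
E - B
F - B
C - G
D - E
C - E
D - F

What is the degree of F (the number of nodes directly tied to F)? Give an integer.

F is directly tied to B and D. That is 2 neighbors, so the degree of F is 2.

2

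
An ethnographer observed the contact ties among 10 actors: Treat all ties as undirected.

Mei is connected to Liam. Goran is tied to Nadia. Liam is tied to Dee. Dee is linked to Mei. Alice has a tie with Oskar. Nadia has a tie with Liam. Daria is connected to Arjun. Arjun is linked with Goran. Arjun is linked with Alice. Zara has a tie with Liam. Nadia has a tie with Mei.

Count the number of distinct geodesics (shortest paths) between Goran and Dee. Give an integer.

2

The shortest distance is 3. The length-3 paths are: Goran–Nadia–Mei–Dee; Goran–Nadia–Liam–Dee.
That gives 2 distinct shortest paths.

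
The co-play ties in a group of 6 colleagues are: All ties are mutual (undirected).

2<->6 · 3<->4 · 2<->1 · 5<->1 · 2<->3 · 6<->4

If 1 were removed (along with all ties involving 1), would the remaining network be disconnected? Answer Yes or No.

Removing 1 leaves {2, 3, 4, and 6} with no path to {5}, so the network splits into 2 components. 1 is a cut vertex.

Yes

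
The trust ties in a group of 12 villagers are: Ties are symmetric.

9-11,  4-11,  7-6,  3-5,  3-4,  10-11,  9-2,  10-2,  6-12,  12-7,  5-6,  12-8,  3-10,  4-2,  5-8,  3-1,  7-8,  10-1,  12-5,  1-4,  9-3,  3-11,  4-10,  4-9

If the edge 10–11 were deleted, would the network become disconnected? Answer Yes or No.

No

Even without that edge, 10 still reaches 11 via 10 – 3 – 11, so the network stays connected. Not a bridge.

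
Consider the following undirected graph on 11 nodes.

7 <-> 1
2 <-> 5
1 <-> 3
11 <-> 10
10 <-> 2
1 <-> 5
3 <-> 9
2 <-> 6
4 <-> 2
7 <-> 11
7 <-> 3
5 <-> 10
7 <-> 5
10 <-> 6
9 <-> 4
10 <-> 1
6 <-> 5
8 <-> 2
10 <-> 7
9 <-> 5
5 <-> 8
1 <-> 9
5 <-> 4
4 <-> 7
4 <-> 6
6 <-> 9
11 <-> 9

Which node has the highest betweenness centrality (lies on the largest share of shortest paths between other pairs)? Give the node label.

5

Unnormalized betweenness of each node: 1:28/15, 2:2, 3:1/5, 4:29/20, 5:1139/120, 6:23/24, 7:109/24, 8:0, 9:45/8, 10:53/12, 11:9/20.
5 has the largest value, 1139/120, making it the main broker — the node through which the most shortest paths run.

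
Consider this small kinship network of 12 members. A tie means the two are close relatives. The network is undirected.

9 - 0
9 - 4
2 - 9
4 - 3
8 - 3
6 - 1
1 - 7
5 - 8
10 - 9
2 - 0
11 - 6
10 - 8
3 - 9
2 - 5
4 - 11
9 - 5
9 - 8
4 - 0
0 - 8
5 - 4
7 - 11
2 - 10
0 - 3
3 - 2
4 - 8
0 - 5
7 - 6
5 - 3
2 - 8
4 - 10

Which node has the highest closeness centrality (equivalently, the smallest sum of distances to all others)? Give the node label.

Farness (sum of distances to all others) for each node — 0:20, 1:36, 2:24, 3:20, 4:16, 5:20, 6:27, 7:27, 8:19, 9:19, 10:22, 11:20.
The smallest farness is 16, for 4, so 4 has the highest closeness.

4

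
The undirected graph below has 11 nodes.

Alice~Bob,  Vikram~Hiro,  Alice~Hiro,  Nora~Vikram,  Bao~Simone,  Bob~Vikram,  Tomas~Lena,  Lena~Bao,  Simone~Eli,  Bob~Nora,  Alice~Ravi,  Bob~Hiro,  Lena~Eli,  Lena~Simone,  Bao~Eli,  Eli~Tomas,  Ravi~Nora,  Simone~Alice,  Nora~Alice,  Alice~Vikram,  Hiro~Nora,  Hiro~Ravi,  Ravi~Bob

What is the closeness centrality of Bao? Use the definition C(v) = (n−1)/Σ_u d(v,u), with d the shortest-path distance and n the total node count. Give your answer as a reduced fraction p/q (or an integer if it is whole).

Distances from Bao: Alice:2, Bob:3, Eli:1, Hiro:3, Lena:1, Nora:3, Ravi:3, Simone:1, Tomas:2, Vikram:3. Sum = 22.
n = 11, so closeness = 10/22 = 5/11.

5/11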